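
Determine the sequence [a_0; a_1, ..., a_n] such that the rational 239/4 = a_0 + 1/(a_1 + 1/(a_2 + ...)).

Run the Euclidean algorithm on 239 and 4; the successive quotients are the partial quotients a_0, a_1, ... (each step inverts the fractional part left over by the previous one):
  239 = 59*4 + 3, so a_0 = 59.
  4 = 1*3 + 1, so a_1 = 1.
  3 = 3*1 + 0, so a_2 = 3.
The remainder reaches 0 after 3 divisions, so the expansion has 3 partial quotients, read off in order.

[59; 1, 3]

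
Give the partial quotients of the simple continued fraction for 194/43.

Run the Euclidean algorithm on 194 and 43; the successive quotients are the partial quotients a_0, a_1, ... (each step inverts the fractional part left over by the previous one):
  194 = 4*43 + 22, so a_0 = 4.
  43 = 1*22 + 21, so a_1 = 1.
  22 = 1*21 + 1, so a_2 = 1.
  21 = 21*1 + 0, so a_3 = 21.
The remainder reaches 0 after 4 divisions, so the expansion has 4 partial quotients, read off in order.

[4; 1, 1, 21]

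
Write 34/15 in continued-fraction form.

Run the Euclidean algorithm on 34 and 15; the successive quotients are the partial quotients a_0, a_1, ... (each step inverts the fractional part left over by the previous one):
  34 = 2*15 + 4, so a_0 = 2.
  15 = 3*4 + 3, so a_1 = 3.
  4 = 1*3 + 1, so a_2 = 1.
  3 = 3*1 + 0, so a_3 = 3.
The remainder reaches 0 after 4 divisions, so the expansion has 4 partial quotients, read off in order.

[2; 3, 1, 3]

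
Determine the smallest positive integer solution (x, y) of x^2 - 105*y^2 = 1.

(x, y) = (41, 4)

First expand sqrt(105) as a continued fraction. With x_i = (sqrt(105) + m_i)/d_i and (m_0, d_0) = (0, 1): a_0 = floor(sqrt(105)) = 10, since 10^2 = 100 <= 105 < 121 = 11^2.
Iterate m_{i+1} = d_i*a_i - m_i, d_{i+1} = (105 - m_{i+1}^2)/d_i, a_{i+1} = floor((a_0 + m_{i+1})/d_{i+1}):
  m_1 = 1*10 - 0 = 10, d_1 = (105 - 10^2)/1 = 5/1 = 5, a_1 = floor((10 + 10)/5) = 4.
  m_2 = 5*4 - 10 = 10, d_2 = (105 - 10^2)/5 = 5/5 = 1, a_2 = floor((10 + 10)/1) = 20.
  m_3 = 1*20 - 10 = 10, d_3 = (105 - 10^2)/1 = 5/1 = 5: (m_3, d_3) = (m_1, d_1) = (10, 5), so from here the quotients repeat a_1, a_2; the period length is 2.
So sqrt(105) = [10; (4, 20)] with period length k = 2.
k is even, so the fundamental solution of x^2 - 105y^2 = 1 is (p_{k-1}, q_{k-1}) = (p_1, q_1); compute convergents through index 1.
Convergents (p_i = a_i*p_{i-1} + p_{i-2}, q_i = a_i*q_{i-1} + q_{i-2} with p_{-2}=0, p_{-1}=1, q_{-2}=1, q_{-1}=0):
  i=0: a_0=10, p_0 = 10*1 + 0 = 10, q_0 = 10*0 + 1 = 1.
  i=1: a_1=4, p_1 = 4*10 + 1 = 41, q_1 = 4*1 + 0 = 4.
Check: 41^2 - 105*4^2 = 1681 - 1680 = 1, so (x, y) = (41, 4) solves the equation, and by the theorem it is the least positive solution.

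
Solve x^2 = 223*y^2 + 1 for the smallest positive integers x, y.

(x, y) = (224, 15)

First expand sqrt(223) as a continued fraction. With x_i = (sqrt(223) + m_i)/d_i and (m_0, d_0) = (0, 1): a_0 = floor(sqrt(223)) = 14, since 14^2 = 196 <= 223 < 225 = 15^2.
Iterate m_{i+1} = d_i*a_i - m_i, d_{i+1} = (223 - m_{i+1}^2)/d_i, a_{i+1} = floor((a_0 + m_{i+1})/d_{i+1}):
  m_1 = 1*14 - 0 = 14, d_1 = (223 - 14^2)/1 = 27/1 = 27, a_1 = floor((14 + 14)/27) = 1.
  m_2 = 27*1 - 14 = 13, d_2 = (223 - 13^2)/27 = 54/27 = 2, a_2 = floor((14 + 13)/2) = 13.
  m_3 = 2*13 - 13 = 13, d_3 = (223 - 13^2)/2 = 54/2 = 27, a_3 = floor((14 + 13)/27) = 1.
  m_4 = 27*1 - 13 = 14, d_4 = (223 - 14^2)/27 = 27/27 = 1, a_4 = floor((14 + 14)/1) = 28.
  m_5 = 1*28 - 14 = 14, d_5 = (223 - 14^2)/1 = 27/1 = 27: (m_5, d_5) = (m_1, d_1) = (14, 27), so from here the quotients repeat a_1, ..., a_4; the period length is 4.
So sqrt(223) = [14; (1, 13, 1, 28)] with period length k = 4.
k is even, so the fundamental solution of x^2 - 223y^2 = 1 is (p_{k-1}, q_{k-1}) = (p_3, q_3); compute convergents through index 3.
Convergents (p_i = a_i*p_{i-1} + p_{i-2}, q_i = a_i*q_{i-1} + q_{i-2} with p_{-2}=0, p_{-1}=1, q_{-2}=1, q_{-1}=0):
  i=0: a_0=14, p_0 = 14*1 + 0 = 14, q_0 = 14*0 + 1 = 1.
  i=1: a_1=1, p_1 = 1*14 + 1 = 15, q_1 = 1*1 + 0 = 1.
  i=2: a_2=13, p_2 = 13*15 + 14 = 209, q_2 = 13*1 + 1 = 14.
  i=3: a_3=1, p_3 = 1*209 + 15 = 224, q_3 = 1*14 + 1 = 15.
Check: 224^2 - 223*15^2 = 50176 - 50175 = 1, so (x, y) = (224, 15) solves the equation, and by the theorem it is the least positive solution.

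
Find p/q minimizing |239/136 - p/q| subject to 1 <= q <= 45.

Expand x = 239/136 as a continued fraction with the Euclidean algorithm:
  239 = 1*136 + 103, so a_0 = 1.
  136 = 1*103 + 33, so a_1 = 1.
  103 = 3*33 + 4, so a_2 = 3.
  33 = 8*4 + 1, so a_3 = 8.
  4 = 4*1 + 0, so a_4 = 4.
so x = [1; 1, 3, 8, 4].
Convergents (p_i = a_i*p_{i-1} + p_{i-2}, q_i = a_i*q_{i-1} + q_{i-2} with p_{-2}=0, p_{-1}=1, q_{-2}=1, q_{-1}=0), until the denominator exceeds 45:
  i=0: a_0=1, p_0 = 1*1 + 0 = 1, q_0 = 1*0 + 1 = 1.
  i=1: a_1=1, p_1 = 1*1 + 1 = 2, q_1 = 1*1 + 0 = 1.
  i=2: a_2=3, p_2 = 3*2 + 1 = 7, q_2 = 3*1 + 1 = 4.
  i=3: a_3=8, p_3 = 8*7 + 2 = 58, q_3 = 8*4 + 1 = 33.
  i=4: a_4=4, p_4 = 4*58 + 7 = 239, q_4 = 4*33 + 4 = 136.
q_4 = 136 > 45, so the last convergent with denominator <= 45 is p_3/q_3 = 58/33.
The closest fraction with denominator <= 45 is either p_3/q_3 or the intermediate fraction (k*p_3 + p_2)/(k*q_3 + q_2) with the largest k >= 1 whose denominator stays <= 45; these approach x as k grows, and every other convergent or intermediate fraction in range is farther away.
Largest k: floor((45 - q_2)/q_3) = floor((45 - 4)/33) = 1.
That gives (1*58 + 7)/(1*33 + 4) = 65/37.
Compare the errors: |x - 58/33| = |239*33 - 58*136|/(136*33) = 1/4488, and |x - 65/37| = |239*37 - 65*136|/(136*37) = 3/5032.
Cross-multiplying, 1*5032 = 5032 < 13464 = 3*4488, so 1/4488 is smaller: the convergent 58/33 is closer to x than 65/37.

58/33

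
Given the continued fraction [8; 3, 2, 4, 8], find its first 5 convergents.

Using the convergent recurrence p_i = a_i*p_{i-1} + p_{i-2}, q_i = a_i*q_{i-1} + q_{i-2} with p_{-2}=0, p_{-1}=1, q_{-2}=1, q_{-1}=0:
  i=0: a_0=8, p_0 = 8*1 + 0 = 8, q_0 = 8*0 + 1 = 1.
  i=1: a_1=3, p_1 = 3*8 + 1 = 25, q_1 = 3*1 + 0 = 3.
  i=2: a_2=2, p_2 = 2*25 + 8 = 58, q_2 = 2*3 + 1 = 7.
  i=3: a_3=4, p_3 = 4*58 + 25 = 257, q_3 = 4*7 + 3 = 31.
  i=4: a_4=8, p_4 = 8*257 + 58 = 2114, q_4 = 8*31 + 7 = 255.

8/1, 25/3, 58/7, 257/31, 2114/255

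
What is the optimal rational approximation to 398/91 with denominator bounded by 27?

Expand x = 398/91 as a continued fraction with the Euclidean algorithm:
  398 = 4*91 + 34, so a_0 = 4.
  91 = 2*34 + 23, so a_1 = 2.
  34 = 1*23 + 11, so a_2 = 1.
  23 = 2*11 + 1, so a_3 = 2.
  11 = 11*1 + 0, so a_4 = 11.
so x = [4; 2, 1, 2, 11].
Convergents (p_i = a_i*p_{i-1} + p_{i-2}, q_i = a_i*q_{i-1} + q_{i-2} with p_{-2}=0, p_{-1}=1, q_{-2}=1, q_{-1}=0), until the denominator exceeds 27:
  i=0: a_0=4, p_0 = 4*1 + 0 = 4, q_0 = 4*0 + 1 = 1.
  i=1: a_1=2, p_1 = 2*4 + 1 = 9, q_1 = 2*1 + 0 = 2.
  i=2: a_2=1, p_2 = 1*9 + 4 = 13, q_2 = 1*2 + 1 = 3.
  i=3: a_3=2, p_3 = 2*13 + 9 = 35, q_3 = 2*3 + 2 = 8.
  i=4: a_4=11, p_4 = 11*35 + 13 = 398, q_4 = 11*8 + 3 = 91.
q_4 = 91 > 27, so the last convergent with denominator <= 27 is p_3/q_3 = 35/8.
The closest fraction with denominator <= 27 is either p_3/q_3 or the intermediate fraction (k*p_3 + p_2)/(k*q_3 + q_2) with the largest k >= 1 whose denominator stays <= 27; these approach x as k grows, and every other convergent or intermediate fraction in range is farther away.
Largest k: floor((27 - q_2)/q_3) = floor((27 - 3)/8) = 3.
That gives (3*35 + 13)/(3*8 + 3) = 118/27.
Compare the errors: |x - 35/8| = |398*8 - 35*91|/(91*8) = 1/728, and |x - 118/27| = |398*27 - 118*91|/(91*27) = 8/2457.
Cross-multiplying, 1*2457 = 2457 < 5824 = 8*728, so 1/728 is smaller: the convergent 35/8 is closer to x than 118/27.

35/8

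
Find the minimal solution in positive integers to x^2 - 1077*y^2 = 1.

(x, y) = (23522399, 716760)

First expand sqrt(1077) as a continued fraction. With x_i = (sqrt(1077) + m_i)/d_i and (m_0, d_0) = (0, 1): a_0 = floor(sqrt(1077)) = 32, since 32^2 = 1024 <= 1077 < 1089 = 33^2.
Iterate m_{i+1} = d_i*a_i - m_i, d_{i+1} = (1077 - m_{i+1}^2)/d_i, a_{i+1} = floor((a_0 + m_{i+1})/d_{i+1}):
  m_1 = 1*32 - 0 = 32, d_1 = (1077 - 32^2)/1 = 53/1 = 53, a_1 = floor((32 + 32)/53) = 1.
  m_2 = 53*1 - 32 = 21, d_2 = (1077 - 21^2)/53 = 636/53 = 12, a_2 = floor((32 + 21)/12) = 4.
  m_3 = 12*4 - 21 = 27, d_3 = (1077 - 27^2)/12 = 348/12 = 29, a_3 = floor((32 + 27)/29) = 2.
  m_4 = 29*2 - 27 = 31, d_4 = (1077 - 31^2)/29 = 116/29 = 4, a_4 = floor((32 + 31)/4) = 15.
  m_5 = 4*15 - 31 = 29, d_5 = (1077 - 29^2)/4 = 236/4 = 59, a_5 = floor((32 + 29)/59) = 1.
  m_6 = 59*1 - 29 = 30, d_6 = (1077 - 30^2)/59 = 177/59 = 3, a_6 = floor((32 + 30)/3) = 20.
  m_7 = 3*20 - 30 = 30, d_7 = (1077 - 30^2)/3 = 177/3 = 59, a_7 = floor((32 + 30)/59) = 1.
  m_8 = 59*1 - 30 = 29, d_8 = (1077 - 29^2)/59 = 236/59 = 4, a_8 = floor((32 + 29)/4) = 15.
  m_9 = 4*15 - 29 = 31, d_9 = (1077 - 31^2)/4 = 116/4 = 29, a_9 = floor((32 + 31)/29) = 2.
  m_10 = 29*2 - 31 = 27, d_10 = (1077 - 27^2)/29 = 348/29 = 12, a_10 = floor((32 + 27)/12) = 4.
  m_11 = 12*4 - 27 = 21, d_11 = (1077 - 21^2)/12 = 636/12 = 53, a_11 = floor((32 + 21)/53) = 1.
  m_12 = 53*1 - 21 = 32, d_12 = (1077 - 32^2)/53 = 53/53 = 1, a_12 = floor((32 + 32)/1) = 64.
  m_13 = 1*64 - 32 = 32, d_13 = (1077 - 32^2)/1 = 53/1 = 53: (m_13, d_13) = (m_1, d_1) = (32, 53), so from here the quotients repeat a_1, ..., a_12; the period length is 12.
So sqrt(1077) = [32; (1, 4, 2, 15, 1, 20, 1, 15, 2, 4, 1, 64)] with period length k = 12.
k is even, so the fundamental solution of x^2 - 1077y^2 = 1 is (p_{k-1}, q_{k-1}) = (p_11, q_11); compute convergents through index 11.
Convergents (p_i = a_i*p_{i-1} + p_{i-2}, q_i = a_i*q_{i-1} + q_{i-2} with p_{-2}=0, p_{-1}=1, q_{-2}=1, q_{-1}=0):
  i=0: a_0=32, p_0 = 32*1 + 0 = 32, q_0 = 32*0 + 1 = 1.
  i=1: a_1=1, p_1 = 1*32 + 1 = 33, q_1 = 1*1 + 0 = 1.
  i=2: a_2=4, p_2 = 4*33 + 32 = 164, q_2 = 4*1 + 1 = 5.
  i=3: a_3=2, p_3 = 2*164 + 33 = 361, q_3 = 2*5 + 1 = 11.
  i=4: a_4=15, p_4 = 15*361 + 164 = 5579, q_4 = 15*11 + 5 = 170.
  i=5: a_5=1, p_5 = 1*5579 + 361 = 5940, q_5 = 1*170 + 11 = 181.
  i=6: a_6=20, p_6 = 20*5940 + 5579 = 124379, q_6 = 20*181 + 170 = 3790.
  i=7: a_7=1, p_7 = 1*124379 + 5940 = 130319, q_7 = 1*3790 + 181 = 3971.
  i=8: a_8=15, p_8 = 15*130319 + 124379 = 2079164, q_8 = 15*3971 + 3790 = 63355.
  i=9: a_9=2, p_9 = 2*2079164 + 130319 = 4288647, q_9 = 2*63355 + 3971 = 130681.
  i=10: a_10=4, p_10 = 4*4288647 + 2079164 = 19233752, q_10 = 4*130681 + 63355 = 586079.
  i=11: a_11=1, p_11 = 1*19233752 + 4288647 = 23522399, q_11 = 1*586079 + 130681 = 716760.
Check: 23522399^2 - 1077*716760^2 = 553303254715201 - 553303254715200 = 1, so (x, y) = (23522399, 716760) solves the equation, and by the theorem it is the least positive solution.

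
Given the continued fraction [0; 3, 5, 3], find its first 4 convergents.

Using the convergent recurrence p_i = a_i*p_{i-1} + p_{i-2}, q_i = a_i*q_{i-1} + q_{i-2} with p_{-2}=0, p_{-1}=1, q_{-2}=1, q_{-1}=0:
  i=0: a_0=0, p_0 = 0*1 + 0 = 0, q_0 = 0*0 + 1 = 1.
  i=1: a_1=3, p_1 = 3*0 + 1 = 1, q_1 = 3*1 + 0 = 3.
  i=2: a_2=5, p_2 = 5*1 + 0 = 5, q_2 = 5*3 + 1 = 16.
  i=3: a_3=3, p_3 = 3*5 + 1 = 16, q_3 = 3*16 + 3 = 51.

0/1, 1/3, 5/16, 16/51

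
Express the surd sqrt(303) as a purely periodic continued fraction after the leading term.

Write x_i = (sqrt(303) + m_i)/d_i with (m_0, d_0) = (0, 1). a_0 = floor(sqrt(303)) = 17, since 17^2 = 289 <= 303 < 324 = 18^2.
Iterate m_{i+1} = d_i*a_i - m_i, d_{i+1} = (303 - m_{i+1}^2)/d_i, a_{i+1} = floor((a_0 + m_{i+1})/d_{i+1}):
  m_1 = 1*17 - 0 = 17, d_1 = (303 - 17^2)/1 = 14/1 = 14, a_1 = floor((17 + 17)/14) = 2.
  m_2 = 14*2 - 17 = 11, d_2 = (303 - 11^2)/14 = 182/14 = 13, a_2 = floor((17 + 11)/13) = 2.
  m_3 = 13*2 - 11 = 15, d_3 = (303 - 15^2)/13 = 78/13 = 6, a_3 = floor((17 + 15)/6) = 5.
  m_4 = 6*5 - 15 = 15, d_4 = (303 - 15^2)/6 = 78/6 = 13, a_4 = floor((17 + 15)/13) = 2.
  m_5 = 13*2 - 15 = 11, d_5 = (303 - 11^2)/13 = 182/13 = 14, a_5 = floor((17 + 11)/14) = 2.
  m_6 = 14*2 - 11 = 17, d_6 = (303 - 17^2)/14 = 14/14 = 1, a_6 = floor((17 + 17)/1) = 34.
  m_7 = 1*34 - 17 = 17, d_7 = (303 - 17^2)/1 = 14/1 = 14: (m_7, d_7) = (m_1, d_1) = (17, 14), so from here the quotients repeat a_1, ..., a_6; the period length is 6.
Hence the expansion of sqrt(303) is a_0 = 17 followed by the repeating block 2, 2, 5, 2, 2, 34 (period 6).

[17; (2, 2, 5, 2, 2, 34)]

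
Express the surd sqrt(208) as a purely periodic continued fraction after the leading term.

[14; (2, 2, 1, 2, 2, 28)]

Write x_i = (sqrt(208) + m_i)/d_i with (m_0, d_0) = (0, 1). a_0 = floor(sqrt(208)) = 14, since 14^2 = 196 <= 208 < 225 = 15^2.
Iterate m_{i+1} = d_i*a_i - m_i, d_{i+1} = (208 - m_{i+1}^2)/d_i, a_{i+1} = floor((a_0 + m_{i+1})/d_{i+1}):
  m_1 = 1*14 - 0 = 14, d_1 = (208 - 14^2)/1 = 12/1 = 12, a_1 = floor((14 + 14)/12) = 2.
  m_2 = 12*2 - 14 = 10, d_2 = (208 - 10^2)/12 = 108/12 = 9, a_2 = floor((14 + 10)/9) = 2.
  m_3 = 9*2 - 10 = 8, d_3 = (208 - 8^2)/9 = 144/9 = 16, a_3 = floor((14 + 8)/16) = 1.
  m_4 = 16*1 - 8 = 8, d_4 = (208 - 8^2)/16 = 144/16 = 9, a_4 = floor((14 + 8)/9) = 2.
  m_5 = 9*2 - 8 = 10, d_5 = (208 - 10^2)/9 = 108/9 = 12, a_5 = floor((14 + 10)/12) = 2.
  m_6 = 12*2 - 10 = 14, d_6 = (208 - 14^2)/12 = 12/12 = 1, a_6 = floor((14 + 14)/1) = 28.
  m_7 = 1*28 - 14 = 14, d_7 = (208 - 14^2)/1 = 12/1 = 12: (m_7, d_7) = (m_1, d_1) = (14, 12), so from here the quotients repeat a_1, ..., a_6; the period length is 6.
Hence the expansion of sqrt(208) is a_0 = 14 followed by the repeating block 2, 2, 1, 2, 2, 28 (period 6).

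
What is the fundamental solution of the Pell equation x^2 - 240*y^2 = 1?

(x, y) = (31, 2)

First expand sqrt(240) as a continued fraction. With x_i = (sqrt(240) + m_i)/d_i and (m_0, d_0) = (0, 1): a_0 = floor(sqrt(240)) = 15, since 15^2 = 225 <= 240 < 256 = 16^2.
Iterate m_{i+1} = d_i*a_i - m_i, d_{i+1} = (240 - m_{i+1}^2)/d_i, a_{i+1} = floor((a_0 + m_{i+1})/d_{i+1}):
  m_1 = 1*15 - 0 = 15, d_1 = (240 - 15^2)/1 = 15/1 = 15, a_1 = floor((15 + 15)/15) = 2.
  m_2 = 15*2 - 15 = 15, d_2 = (240 - 15^2)/15 = 15/15 = 1, a_2 = floor((15 + 15)/1) = 30.
  m_3 = 1*30 - 15 = 15, d_3 = (240 - 15^2)/1 = 15/1 = 15: (m_3, d_3) = (m_1, d_1) = (15, 15), so from here the quotients repeat a_1, a_2; the period length is 2.
So sqrt(240) = [15; (2, 30)] with period length k = 2.
k is even, so the fundamental solution of x^2 - 240y^2 = 1 is (p_{k-1}, q_{k-1}) = (p_1, q_1); compute convergents through index 1.
Convergents (p_i = a_i*p_{i-1} + p_{i-2}, q_i = a_i*q_{i-1} + q_{i-2} with p_{-2}=0, p_{-1}=1, q_{-2}=1, q_{-1}=0):
  i=0: a_0=15, p_0 = 15*1 + 0 = 15, q_0 = 15*0 + 1 = 1.
  i=1: a_1=2, p_1 = 2*15 + 1 = 31, q_1 = 2*1 + 0 = 2.
Check: 31^2 - 240*2^2 = 961 - 960 = 1, so (x, y) = (31, 2) solves the equation, and by the theorem it is the least positive solution.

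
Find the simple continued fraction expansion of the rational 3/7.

Run the Euclidean algorithm on 3 and 7; the successive quotients are the partial quotients a_0, a_1, ... (each step inverts the fractional part left over by the previous one):
  3 = 0*7 + 3, so a_0 = 0.
  7 = 2*3 + 1, so a_1 = 2.
  3 = 3*1 + 0, so a_2 = 3.
The remainder reaches 0 after 3 divisions, so the expansion has 3 partial quotients, read off in order.

[0; 2, 3]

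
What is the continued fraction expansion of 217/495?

[0; 2, 3, 1, 1, 3, 1, 6]

Run the Euclidean algorithm on 217 and 495; the successive quotients are the partial quotients a_0, a_1, ... (each step inverts the fractional part left over by the previous one):
  217 = 0*495 + 217, so a_0 = 0.
  495 = 2*217 + 61, so a_1 = 2.
  217 = 3*61 + 34, so a_2 = 3.
  61 = 1*34 + 27, so a_3 = 1.
  34 = 1*27 + 7, so a_4 = 1.
  27 = 3*7 + 6, so a_5 = 3.
  7 = 1*6 + 1, so a_6 = 1.
  6 = 6*1 + 0, so a_7 = 6.
The remainder reaches 0 after 8 divisions, so the expansion has 8 partial quotients, read off in order.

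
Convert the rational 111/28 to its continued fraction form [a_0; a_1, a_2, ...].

[3; 1, 27]

Run the Euclidean algorithm on 111 and 28; the successive quotients are the partial quotients a_0, a_1, ... (each step inverts the fractional part left over by the previous one):
  111 = 3*28 + 27, so a_0 = 3.
  28 = 1*27 + 1, so a_1 = 1.
  27 = 27*1 + 0, so a_2 = 27.
The remainder reaches 0 after 3 divisions, so the expansion has 3 partial quotients, read off in order.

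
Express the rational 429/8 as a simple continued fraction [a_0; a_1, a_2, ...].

Run the Euclidean algorithm on 429 and 8; the successive quotients are the partial quotients a_0, a_1, ... (each step inverts the fractional part left over by the previous one):
  429 = 53*8 + 5, so a_0 = 53.
  8 = 1*5 + 3, so a_1 = 1.
  5 = 1*3 + 2, so a_2 = 1.
  3 = 1*2 + 1, so a_3 = 1.
  2 = 2*1 + 0, so a_4 = 2.
The remainder reaches 0 after 5 divisions, so the expansion has 5 partial quotients, read off in order.

[53; 1, 1, 1, 2]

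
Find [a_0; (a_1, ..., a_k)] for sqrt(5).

Write x_i = (sqrt(5) + m_i)/d_i with (m_0, d_0) = (0, 1). a_0 = floor(sqrt(5)) = 2, since 2^2 = 4 <= 5 < 9 = 3^2.
Iterate m_{i+1} = d_i*a_i - m_i, d_{i+1} = (5 - m_{i+1}^2)/d_i, a_{i+1} = floor((a_0 + m_{i+1})/d_{i+1}):
  m_1 = 1*2 - 0 = 2, d_1 = (5 - 2^2)/1 = 1/1 = 1, a_1 = floor((2 + 2)/1) = 4.
  m_2 = 1*4 - 2 = 2, d_2 = (5 - 2^2)/1 = 1/1 = 1: (m_2, d_2) = (m_1, d_1) = (2, 1), so from here the quotient a_1 repeats; the period length is 1.
Hence the expansion of sqrt(5) is a_0 = 2 followed by the repeating block 4 (period 1).

[2; (4)]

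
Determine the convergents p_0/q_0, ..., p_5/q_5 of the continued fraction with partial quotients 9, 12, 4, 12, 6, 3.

Using the convergent recurrence p_i = a_i*p_{i-1} + p_{i-2}, q_i = a_i*q_{i-1} + q_{i-2} with p_{-2}=0, p_{-1}=1, q_{-2}=1, q_{-1}=0:
  i=0: a_0=9, p_0 = 9*1 + 0 = 9, q_0 = 9*0 + 1 = 1.
  i=1: a_1=12, p_1 = 12*9 + 1 = 109, q_1 = 12*1 + 0 = 12.
  i=2: a_2=4, p_2 = 4*109 + 9 = 445, q_2 = 4*12 + 1 = 49.
  i=3: a_3=12, p_3 = 12*445 + 109 = 5449, q_3 = 12*49 + 12 = 600.
  i=4: a_4=6, p_4 = 6*5449 + 445 = 33139, q_4 = 6*600 + 49 = 3649.
  i=5: a_5=3, p_5 = 3*33139 + 5449 = 104866, q_5 = 3*3649 + 600 = 11547.

9/1, 109/12, 445/49, 5449/600, 33139/3649, 104866/11547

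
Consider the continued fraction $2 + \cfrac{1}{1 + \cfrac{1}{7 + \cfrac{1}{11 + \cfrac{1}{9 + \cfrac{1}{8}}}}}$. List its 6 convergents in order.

Using the convergent recurrence p_i = a_i*p_{i-1} + p_{i-2}, q_i = a_i*q_{i-1} + q_{i-2} with p_{-2}=0, p_{-1}=1, q_{-2}=1, q_{-1}=0:
  i=0: a_0=2, p_0 = 2*1 + 0 = 2, q_0 = 2*0 + 1 = 1.
  i=1: a_1=1, p_1 = 1*2 + 1 = 3, q_1 = 1*1 + 0 = 1.
  i=2: a_2=7, p_2 = 7*3 + 2 = 23, q_2 = 7*1 + 1 = 8.
  i=3: a_3=11, p_3 = 11*23 + 3 = 256, q_3 = 11*8 + 1 = 89.
  i=4: a_4=9, p_4 = 9*256 + 23 = 2327, q_4 = 9*89 + 8 = 809.
  i=5: a_5=8, p_5 = 8*2327 + 256 = 18872, q_5 = 8*809 + 89 = 6561.

2/1, 3/1, 23/8, 256/89, 2327/809, 18872/6561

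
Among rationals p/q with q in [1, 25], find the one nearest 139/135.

Expand x = 139/135 as a continued fraction with the Euclidean algorithm:
  139 = 1*135 + 4, so a_0 = 1.
  135 = 33*4 + 3, so a_1 = 33.
  4 = 1*3 + 1, so a_2 = 1.
  3 = 3*1 + 0, so a_3 = 3.
so x = [1; 33, 1, 3].
Convergents (p_i = a_i*p_{i-1} + p_{i-2}, q_i = a_i*q_{i-1} + q_{i-2} with p_{-2}=0, p_{-1}=1, q_{-2}=1, q_{-1}=0), until the denominator exceeds 25:
  i=0: a_0=1, p_0 = 1*1 + 0 = 1, q_0 = 1*0 + 1 = 1.
  i=1: a_1=33, p_1 = 33*1 + 1 = 34, q_1 = 33*1 + 0 = 33.
q_1 = 33 > 25, so the last convergent with denominator <= 25 is p_0/q_0 = 1/1.
The closest fraction with denominator <= 25 is either p_0/q_0 or the intermediate fraction (k*p_0 + p_{-1})/(k*q_0 + q_{-1}) with the largest k >= 1 whose denominator stays <= 25; these approach x as k grows, and every other convergent or intermediate fraction in range is farther away.
Largest k: floor((25 - q_{-1})/q_0) = floor((25 - 0)/1) = 25 (using the seeds p_{-1} = 1, q_{-1} = 0).
That gives (25*1 + 1)/(25*1 + 0) = 26/25.
Compare the errors: |x - 1/1| = |139*1 - 1*135|/(135*1) = 4/135, and |x - 26/25| = |139*25 - 26*135|/(135*25) = 35/3375.
Cross-multiplying, 35*135 = 4725 < 13500 = 4*3375, so 35/3375 is smaller: the intermediate fraction 26/25 is closer to x than 1/1.

26/25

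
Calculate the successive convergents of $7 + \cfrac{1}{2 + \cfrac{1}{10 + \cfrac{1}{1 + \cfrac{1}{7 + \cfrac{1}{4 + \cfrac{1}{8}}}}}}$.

Using the convergent recurrence p_i = a_i*p_{i-1} + p_{i-2}, q_i = a_i*q_{i-1} + q_{i-2} with p_{-2}=0, p_{-1}=1, q_{-2}=1, q_{-1}=0:
  i=0: a_0=7, p_0 = 7*1 + 0 = 7, q_0 = 7*0 + 1 = 1.
  i=1: a_1=2, p_1 = 2*7 + 1 = 15, q_1 = 2*1 + 0 = 2.
  i=2: a_2=10, p_2 = 10*15 + 7 = 157, q_2 = 10*2 + 1 = 21.
  i=3: a_3=1, p_3 = 1*157 + 15 = 172, q_3 = 1*21 + 2 = 23.
  i=4: a_4=7, p_4 = 7*172 + 157 = 1361, q_4 = 7*23 + 21 = 182.
  i=5: a_5=4, p_5 = 4*1361 + 172 = 5616, q_5 = 4*182 + 23 = 751.
  i=6: a_6=8, p_6 = 8*5616 + 1361 = 46289, q_6 = 8*751 + 182 = 6190.

7/1, 15/2, 157/21, 172/23, 1361/182, 5616/751, 46289/6190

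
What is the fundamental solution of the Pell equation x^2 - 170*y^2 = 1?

First expand sqrt(170) as a continued fraction. With x_i = (sqrt(170) + m_i)/d_i and (m_0, d_0) = (0, 1): a_0 = floor(sqrt(170)) = 13, since 13^2 = 169 <= 170 < 196 = 14^2.
Iterate m_{i+1} = d_i*a_i - m_i, d_{i+1} = (170 - m_{i+1}^2)/d_i, a_{i+1} = floor((a_0 + m_{i+1})/d_{i+1}):
  m_1 = 1*13 - 0 = 13, d_1 = (170 - 13^2)/1 = 1/1 = 1, a_1 = floor((13 + 13)/1) = 26.
  m_2 = 1*26 - 13 = 13, d_2 = (170 - 13^2)/1 = 1/1 = 1: (m_2, d_2) = (m_1, d_1) = (13, 1), so from here the quotient a_1 repeats; the period length is 1.
So sqrt(170) = [13; (26)] with period length k = 1.
k is odd, so (p_{k-1}, q_{k-1}) only solves x^2 - 170y^2 = -1 and the fundamental solution of x^2 - 170y^2 = 1 is (p_{2k-1}, q_{2k-1}) = (p_1, q_1); compute convergents through index 1, running through the period twice.
Convergents (p_i = a_i*p_{i-1} + p_{i-2}, q_i = a_i*q_{i-1} + q_{i-2} with p_{-2}=0, p_{-1}=1, q_{-2}=1, q_{-1}=0):
  i=0: a_0=13, p_0 = 13*1 + 0 = 13, q_0 = 13*0 + 1 = 1.
  i=1: a_1=26, p_1 = 26*13 + 1 = 339, q_1 = 26*1 + 0 = 26.
Indeed p_0^2 - 170*q_0^2 = 169 - 170 = -1, not +1.
Check: 339^2 - 170*26^2 = 114921 - 114920 = 1, so (x, y) = (339, 26) solves the equation, and by the theorem it is the least positive solution.

(x, y) = (339, 26)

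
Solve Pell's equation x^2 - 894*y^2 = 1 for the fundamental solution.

(x, y) = (299, 10)

First expand sqrt(894) as a continued fraction. With x_i = (sqrt(894) + m_i)/d_i and (m_0, d_0) = (0, 1): a_0 = floor(sqrt(894)) = 29, since 29^2 = 841 <= 894 < 900 = 30^2.
Iterate m_{i+1} = d_i*a_i - m_i, d_{i+1} = (894 - m_{i+1}^2)/d_i, a_{i+1} = floor((a_0 + m_{i+1})/d_{i+1}):
  m_1 = 1*29 - 0 = 29, d_1 = (894 - 29^2)/1 = 53/1 = 53, a_1 = floor((29 + 29)/53) = 1.
  m_2 = 53*1 - 29 = 24, d_2 = (894 - 24^2)/53 = 318/53 = 6, a_2 = floor((29 + 24)/6) = 8.
  m_3 = 6*8 - 24 = 24, d_3 = (894 - 24^2)/6 = 318/6 = 53, a_3 = floor((29 + 24)/53) = 1.
  m_4 = 53*1 - 24 = 29, d_4 = (894 - 29^2)/53 = 53/53 = 1, a_4 = floor((29 + 29)/1) = 58.
  m_5 = 1*58 - 29 = 29, d_5 = (894 - 29^2)/1 = 53/1 = 53: (m_5, d_5) = (m_1, d_1) = (29, 53), so from here the quotients repeat a_1, ..., a_4; the period length is 4.
So sqrt(894) = [29; (1, 8, 1, 58)] with period length k = 4.
k is even, so the fundamental solution of x^2 - 894y^2 = 1 is (p_{k-1}, q_{k-1}) = (p_3, q_3); compute convergents through index 3.
Convergents (p_i = a_i*p_{i-1} + p_{i-2}, q_i = a_i*q_{i-1} + q_{i-2} with p_{-2}=0, p_{-1}=1, q_{-2}=1, q_{-1}=0):
  i=0: a_0=29, p_0 = 29*1 + 0 = 29, q_0 = 29*0 + 1 = 1.
  i=1: a_1=1, p_1 = 1*29 + 1 = 30, q_1 = 1*1 + 0 = 1.
  i=2: a_2=8, p_2 = 8*30 + 29 = 269, q_2 = 8*1 + 1 = 9.
  i=3: a_3=1, p_3 = 1*269 + 30 = 299, q_3 = 1*9 + 1 = 10.
Check: 299^2 - 894*10^2 = 89401 - 89400 = 1, so (x, y) = (299, 10) solves the equation, and by the theorem it is the least positive solution.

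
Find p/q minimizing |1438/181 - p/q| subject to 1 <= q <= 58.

Expand x = 1438/181 as a continued fraction with the Euclidean algorithm:
  1438 = 7*181 + 171, so a_0 = 7.
  181 = 1*171 + 10, so a_1 = 1.
  171 = 17*10 + 1, so a_2 = 17.
  10 = 10*1 + 0, so a_3 = 10.
so x = [7; 1, 17, 10].
Convergents (p_i = a_i*p_{i-1} + p_{i-2}, q_i = a_i*q_{i-1} + q_{i-2} with p_{-2}=0, p_{-1}=1, q_{-2}=1, q_{-1}=0), until the denominator exceeds 58:
  i=0: a_0=7, p_0 = 7*1 + 0 = 7, q_0 = 7*0 + 1 = 1.
  i=1: a_1=1, p_1 = 1*7 + 1 = 8, q_1 = 1*1 + 0 = 1.
  i=2: a_2=17, p_2 = 17*8 + 7 = 143, q_2 = 17*1 + 1 = 18.
  i=3: a_3=10, p_3 = 10*143 + 8 = 1438, q_3 = 10*18 + 1 = 181.
q_3 = 181 > 58, so the last convergent with denominator <= 58 is p_2/q_2 = 143/18.
The closest fraction with denominator <= 58 is either p_2/q_2 or the intermediate fraction (k*p_2 + p_1)/(k*q_2 + q_1) with the largest k >= 1 whose denominator stays <= 58; these approach x as k grows, and every other convergent or intermediate fraction in range is farther away.
Largest k: floor((58 - q_1)/q_2) = floor((58 - 1)/18) = 3.
That gives (3*143 + 8)/(3*18 + 1) = 437/55.
Compare the errors: |x - 143/18| = |1438*18 - 143*181|/(181*18) = 1/3258, and |x - 437/55| = |1438*55 - 437*181|/(181*55) = 7/9955.
Cross-multiplying, 1*9955 = 9955 < 22806 = 7*3258, so 1/3258 is smaller: the convergent 143/18 is closer to x than 437/55.

143/18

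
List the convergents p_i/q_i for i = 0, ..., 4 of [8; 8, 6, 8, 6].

Using the convergent recurrence p_i = a_i*p_{i-1} + p_{i-2}, q_i = a_i*q_{i-1} + q_{i-2} with p_{-2}=0, p_{-1}=1, q_{-2}=1, q_{-1}=0:
  i=0: a_0=8, p_0 = 8*1 + 0 = 8, q_0 = 8*0 + 1 = 1.
  i=1: a_1=8, p_1 = 8*8 + 1 = 65, q_1 = 8*1 + 0 = 8.
  i=2: a_2=6, p_2 = 6*65 + 8 = 398, q_2 = 6*8 + 1 = 49.
  i=3: a_3=8, p_3 = 8*398 + 65 = 3249, q_3 = 8*49 + 8 = 400.
  i=4: a_4=6, p_4 = 6*3249 + 398 = 19892, q_4 = 6*400 + 49 = 2449.

8/1, 65/8, 398/49, 3249/400, 19892/2449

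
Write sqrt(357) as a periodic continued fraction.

[18; (1, 8, 2, 8, 1, 36)]

Write x_i = (sqrt(357) + m_i)/d_i with (m_0, d_0) = (0, 1). a_0 = floor(sqrt(357)) = 18, since 18^2 = 324 <= 357 < 361 = 19^2.
Iterate m_{i+1} = d_i*a_i - m_i, d_{i+1} = (357 - m_{i+1}^2)/d_i, a_{i+1} = floor((a_0 + m_{i+1})/d_{i+1}):
  m_1 = 1*18 - 0 = 18, d_1 = (357 - 18^2)/1 = 33/1 = 33, a_1 = floor((18 + 18)/33) = 1.
  m_2 = 33*1 - 18 = 15, d_2 = (357 - 15^2)/33 = 132/33 = 4, a_2 = floor((18 + 15)/4) = 8.
  m_3 = 4*8 - 15 = 17, d_3 = (357 - 17^2)/4 = 68/4 = 17, a_3 = floor((18 + 17)/17) = 2.
  m_4 = 17*2 - 17 = 17, d_4 = (357 - 17^2)/17 = 68/17 = 4, a_4 = floor((18 + 17)/4) = 8.
  m_5 = 4*8 - 17 = 15, d_5 = (357 - 15^2)/4 = 132/4 = 33, a_5 = floor((18 + 15)/33) = 1.
  m_6 = 33*1 - 15 = 18, d_6 = (357 - 18^2)/33 = 33/33 = 1, a_6 = floor((18 + 18)/1) = 36.
  m_7 = 1*36 - 18 = 18, d_7 = (357 - 18^2)/1 = 33/1 = 33: (m_7, d_7) = (m_1, d_1) = (18, 33), so from here the quotients repeat a_1, ..., a_6; the period length is 6.
Hence the expansion of sqrt(357) is a_0 = 18 followed by the repeating block 1, 8, 2, 8, 1, 36 (period 6).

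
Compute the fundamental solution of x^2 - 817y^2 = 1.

First expand sqrt(817) as a continued fraction. With x_i = (sqrt(817) + m_i)/d_i and (m_0, d_0) = (0, 1): a_0 = floor(sqrt(817)) = 28, since 28^2 = 784 <= 817 < 841 = 29^2.
Iterate m_{i+1} = d_i*a_i - m_i, d_{i+1} = (817 - m_{i+1}^2)/d_i, a_{i+1} = floor((a_0 + m_{i+1})/d_{i+1}):
  m_1 = 1*28 - 0 = 28, d_1 = (817 - 28^2)/1 = 33/1 = 33, a_1 = floor((28 + 28)/33) = 1.
  m_2 = 33*1 - 28 = 5, d_2 = (817 - 5^2)/33 = 792/33 = 24, a_2 = floor((28 + 5)/24) = 1.
  m_3 = 24*1 - 5 = 19, d_3 = (817 - 19^2)/24 = 456/24 = 19, a_3 = floor((28 + 19)/19) = 2.
  m_4 = 19*2 - 19 = 19, d_4 = (817 - 19^2)/19 = 456/19 = 24, a_4 = floor((28 + 19)/24) = 1.
  m_5 = 24*1 - 19 = 5, d_5 = (817 - 5^2)/24 = 792/24 = 33, a_5 = floor((28 + 5)/33) = 1.
  m_6 = 33*1 - 5 = 28, d_6 = (817 - 28^2)/33 = 33/33 = 1, a_6 = floor((28 + 28)/1) = 56.
  m_7 = 1*56 - 28 = 28, d_7 = (817 - 28^2)/1 = 33/1 = 33: (m_7, d_7) = (m_1, d_1) = (28, 33), so from here the quotients repeat a_1, ..., a_6; the period length is 6.
So sqrt(817) = [28; (1, 1, 2, 1, 1, 56)] with period length k = 6.
k is even, so the fundamental solution of x^2 - 817y^2 = 1 is (p_{k-1}, q_{k-1}) = (p_5, q_5); compute convergents through index 5.
Convergents (p_i = a_i*p_{i-1} + p_{i-2}, q_i = a_i*q_{i-1} + q_{i-2} with p_{-2}=0, p_{-1}=1, q_{-2}=1, q_{-1}=0):
  i=0: a_0=28, p_0 = 28*1 + 0 = 28, q_0 = 28*0 + 1 = 1.
  i=1: a_1=1, p_1 = 1*28 + 1 = 29, q_1 = 1*1 + 0 = 1.
  i=2: a_2=1, p_2 = 1*29 + 28 = 57, q_2 = 1*1 + 1 = 2.
  i=3: a_3=2, p_3 = 2*57 + 29 = 143, q_3 = 2*2 + 1 = 5.
  i=4: a_4=1, p_4 = 1*143 + 57 = 200, q_4 = 1*5 + 2 = 7.
  i=5: a_5=1, p_5 = 1*200 + 143 = 343, q_5 = 1*7 + 5 = 12.
Check: 343^2 - 817*12^2 = 117649 - 117648 = 1, so (x, y) = (343, 12) solves the equation, and by the theorem it is the least positive solution.

(x, y) = (343, 12)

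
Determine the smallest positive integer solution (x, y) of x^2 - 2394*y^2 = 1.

First expand sqrt(2394) as a continued fraction. With x_i = (sqrt(2394) + m_i)/d_i and (m_0, d_0) = (0, 1): a_0 = floor(sqrt(2394)) = 48, since 48^2 = 2304 <= 2394 < 2401 = 49^2.
Iterate m_{i+1} = d_i*a_i - m_i, d_{i+1} = (2394 - m_{i+1}^2)/d_i, a_{i+1} = floor((a_0 + m_{i+1})/d_{i+1}):
  m_1 = 1*48 - 0 = 48, d_1 = (2394 - 48^2)/1 = 90/1 = 90, a_1 = floor((48 + 48)/90) = 1.
  m_2 = 90*1 - 48 = 42, d_2 = (2394 - 42^2)/90 = 630/90 = 7, a_2 = floor((48 + 42)/7) = 12.
  m_3 = 7*12 - 42 = 42, d_3 = (2394 - 42^2)/7 = 630/7 = 90, a_3 = floor((48 + 42)/90) = 1.
  m_4 = 90*1 - 42 = 48, d_4 = (2394 - 48^2)/90 = 90/90 = 1, a_4 = floor((48 + 48)/1) = 96.
  m_5 = 1*96 - 48 = 48, d_5 = (2394 - 48^2)/1 = 90/1 = 90: (m_5, d_5) = (m_1, d_1) = (48, 90), so from here the quotients repeat a_1, ..., a_4; the period length is 4.
So sqrt(2394) = [48; (1, 12, 1, 96)] with period length k = 4.
k is even, so the fundamental solution of x^2 - 2394y^2 = 1 is (p_{k-1}, q_{k-1}) = (p_3, q_3); compute convergents through index 3.
Convergents (p_i = a_i*p_{i-1} + p_{i-2}, q_i = a_i*q_{i-1} + q_{i-2} with p_{-2}=0, p_{-1}=1, q_{-2}=1, q_{-1}=0):
  i=0: a_0=48, p_0 = 48*1 + 0 = 48, q_0 = 48*0 + 1 = 1.
  i=1: a_1=1, p_1 = 1*48 + 1 = 49, q_1 = 1*1 + 0 = 1.
  i=2: a_2=12, p_2 = 12*49 + 48 = 636, q_2 = 12*1 + 1 = 13.
  i=3: a_3=1, p_3 = 1*636 + 49 = 685, q_3 = 1*13 + 1 = 14.
Check: 685^2 - 2394*14^2 = 469225 - 469224 = 1, so (x, y) = (685, 14) solves the equation, and by the theorem it is the least positive solution.

(x, y) = (685, 14)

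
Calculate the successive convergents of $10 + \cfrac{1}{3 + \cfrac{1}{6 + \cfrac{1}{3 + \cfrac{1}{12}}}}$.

Using the convergent recurrence p_i = a_i*p_{i-1} + p_{i-2}, q_i = a_i*q_{i-1} + q_{i-2} with p_{-2}=0, p_{-1}=1, q_{-2}=1, q_{-1}=0:
  i=0: a_0=10, p_0 = 10*1 + 0 = 10, q_0 = 10*0 + 1 = 1.
  i=1: a_1=3, p_1 = 3*10 + 1 = 31, q_1 = 3*1 + 0 = 3.
  i=2: a_2=6, p_2 = 6*31 + 10 = 196, q_2 = 6*3 + 1 = 19.
  i=3: a_3=3, p_3 = 3*196 + 31 = 619, q_3 = 3*19 + 3 = 60.
  i=4: a_4=12, p_4 = 12*619 + 196 = 7624, q_4 = 12*60 + 19 = 739.

10/1, 31/3, 196/19, 619/60, 7624/739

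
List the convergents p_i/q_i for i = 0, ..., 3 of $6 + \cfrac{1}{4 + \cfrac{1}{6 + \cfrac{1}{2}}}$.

6/1, 25/4, 156/25, 337/54

Using the convergent recurrence p_i = a_i*p_{i-1} + p_{i-2}, q_i = a_i*q_{i-1} + q_{i-2} with p_{-2}=0, p_{-1}=1, q_{-2}=1, q_{-1}=0:
  i=0: a_0=6, p_0 = 6*1 + 0 = 6, q_0 = 6*0 + 1 = 1.
  i=1: a_1=4, p_1 = 4*6 + 1 = 25, q_1 = 4*1 + 0 = 4.
  i=2: a_2=6, p_2 = 6*25 + 6 = 156, q_2 = 6*4 + 1 = 25.
  i=3: a_3=2, p_3 = 2*156 + 25 = 337, q_3 = 2*25 + 4 = 54.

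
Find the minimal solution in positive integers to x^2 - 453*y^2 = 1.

First expand sqrt(453) as a continued fraction. With x_i = (sqrt(453) + m_i)/d_i and (m_0, d_0) = (0, 1): a_0 = floor(sqrt(453)) = 21, since 21^2 = 441 <= 453 < 484 = 22^2.
Iterate m_{i+1} = d_i*a_i - m_i, d_{i+1} = (453 - m_{i+1}^2)/d_i, a_{i+1} = floor((a_0 + m_{i+1})/d_{i+1}):
  m_1 = 1*21 - 0 = 21, d_1 = (453 - 21^2)/1 = 12/1 = 12, a_1 = floor((21 + 21)/12) = 3.
  m_2 = 12*3 - 21 = 15, d_2 = (453 - 15^2)/12 = 228/12 = 19, a_2 = floor((21 + 15)/19) = 1.
  m_3 = 19*1 - 15 = 4, d_3 = (453 - 4^2)/19 = 437/19 = 23, a_3 = floor((21 + 4)/23) = 1.
  m_4 = 23*1 - 4 = 19, d_4 = (453 - 19^2)/23 = 92/23 = 4, a_4 = floor((21 + 19)/4) = 10.
  m_5 = 4*10 - 19 = 21, d_5 = (453 - 21^2)/4 = 12/4 = 3, a_5 = floor((21 + 21)/3) = 14.
  m_6 = 3*14 - 21 = 21, d_6 = (453 - 21^2)/3 = 12/3 = 4, a_6 = floor((21 + 21)/4) = 10.
  m_7 = 4*10 - 21 = 19, d_7 = (453 - 19^2)/4 = 92/4 = 23, a_7 = floor((21 + 19)/23) = 1.
  m_8 = 23*1 - 19 = 4, d_8 = (453 - 4^2)/23 = 437/23 = 19, a_8 = floor((21 + 4)/19) = 1.
  m_9 = 19*1 - 4 = 15, d_9 = (453 - 15^2)/19 = 228/19 = 12, a_9 = floor((21 + 15)/12) = 3.
  m_10 = 12*3 - 15 = 21, d_10 = (453 - 21^2)/12 = 12/12 = 1, a_10 = floor((21 + 21)/1) = 42.
  m_11 = 1*42 - 21 = 21, d_11 = (453 - 21^2)/1 = 12/1 = 12: (m_11, d_11) = (m_1, d_1) = (21, 12), so from here the quotients repeat a_1, ..., a_10; the period length is 10.
So sqrt(453) = [21; (3, 1, 1, 10, 14, 10, 1, 1, 3, 42)] with period length k = 10.
k is even, so the fundamental solution of x^2 - 453y^2 = 1 is (p_{k-1}, q_{k-1}) = (p_9, q_9); compute convergents through index 9.
Convergents (p_i = a_i*p_{i-1} + p_{i-2}, q_i = a_i*q_{i-1} + q_{i-2} with p_{-2}=0, p_{-1}=1, q_{-2}=1, q_{-1}=0):
  i=0: a_0=21, p_0 = 21*1 + 0 = 21, q_0 = 21*0 + 1 = 1.
  i=1: a_1=3, p_1 = 3*21 + 1 = 64, q_1 = 3*1 + 0 = 3.
  i=2: a_2=1, p_2 = 1*64 + 21 = 85, q_2 = 1*3 + 1 = 4.
  i=3: a_3=1, p_3 = 1*85 + 64 = 149, q_3 = 1*4 + 3 = 7.
  i=4: a_4=10, p_4 = 10*149 + 85 = 1575, q_4 = 10*7 + 4 = 74.
  i=5: a_5=14, p_5 = 14*1575 + 149 = 22199, q_5 = 14*74 + 7 = 1043.
  i=6: a_6=10, p_6 = 10*22199 + 1575 = 223565, q_6 = 10*1043 + 74 = 10504.
  i=7: a_7=1, p_7 = 1*223565 + 22199 = 245764, q_7 = 1*10504 + 1043 = 11547.
  i=8: a_8=1, p_8 = 1*245764 + 223565 = 469329, q_8 = 1*11547 + 10504 = 22051.
  i=9: a_9=3, p_9 = 3*469329 + 245764 = 1653751, q_9 = 3*22051 + 11547 = 77700.
Check: 1653751^2 - 453*77700^2 = 2734892370001 - 2734892370000 = 1, so (x, y) = (1653751, 77700) solves the equation, and by the theorem it is the least positive solution.

(x, y) = (1653751, 77700)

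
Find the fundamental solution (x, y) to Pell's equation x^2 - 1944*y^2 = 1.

(x, y) = (485, 11)

First expand sqrt(1944) as a continued fraction. With x_i = (sqrt(1944) + m_i)/d_i and (m_0, d_0) = (0, 1): a_0 = floor(sqrt(1944)) = 44, since 44^2 = 1936 <= 1944 < 2025 = 45^2.
Iterate m_{i+1} = d_i*a_i - m_i, d_{i+1} = (1944 - m_{i+1}^2)/d_i, a_{i+1} = floor((a_0 + m_{i+1})/d_{i+1}):
  m_1 = 1*44 - 0 = 44, d_1 = (1944 - 44^2)/1 = 8/1 = 8, a_1 = floor((44 + 44)/8) = 11.
  m_2 = 8*11 - 44 = 44, d_2 = (1944 - 44^2)/8 = 8/8 = 1, a_2 = floor((44 + 44)/1) = 88.
  m_3 = 1*88 - 44 = 44, d_3 = (1944 - 44^2)/1 = 8/1 = 8: (m_3, d_3) = (m_1, d_1) = (44, 8), so from here the quotients repeat a_1, a_2; the period length is 2.
So sqrt(1944) = [44; (11, 88)] with period length k = 2.
k is even, so the fundamental solution of x^2 - 1944y^2 = 1 is (p_{k-1}, q_{k-1}) = (p_1, q_1); compute convergents through index 1.
Convergents (p_i = a_i*p_{i-1} + p_{i-2}, q_i = a_i*q_{i-1} + q_{i-2} with p_{-2}=0, p_{-1}=1, q_{-2}=1, q_{-1}=0):
  i=0: a_0=44, p_0 = 44*1 + 0 = 44, q_0 = 44*0 + 1 = 1.
  i=1: a_1=11, p_1 = 11*44 + 1 = 485, q_1 = 11*1 + 0 = 11.
Check: 485^2 - 1944*11^2 = 235225 - 235224 = 1, so (x, y) = (485, 11) solves the equation, and by the theorem it is the least positive solution.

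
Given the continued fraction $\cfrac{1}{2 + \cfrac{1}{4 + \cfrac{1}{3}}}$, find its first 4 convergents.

Using the convergent recurrence p_i = a_i*p_{i-1} + p_{i-2}, q_i = a_i*q_{i-1} + q_{i-2} with p_{-2}=0, p_{-1}=1, q_{-2}=1, q_{-1}=0:
  i=0: a_0=0, p_0 = 0*1 + 0 = 0, q_0 = 0*0 + 1 = 1.
  i=1: a_1=2, p_1 = 2*0 + 1 = 1, q_1 = 2*1 + 0 = 2.
  i=2: a_2=4, p_2 = 4*1 + 0 = 4, q_2 = 4*2 + 1 = 9.
  i=3: a_3=3, p_3 = 3*4 + 1 = 13, q_3 = 3*9 + 2 = 29.

0/1, 1/2, 4/9, 13/29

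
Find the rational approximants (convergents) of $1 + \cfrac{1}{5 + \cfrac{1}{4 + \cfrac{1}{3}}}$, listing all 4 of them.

Using the convergent recurrence p_i = a_i*p_{i-1} + p_{i-2}, q_i = a_i*q_{i-1} + q_{i-2} with p_{-2}=0, p_{-1}=1, q_{-2}=1, q_{-1}=0:
  i=0: a_0=1, p_0 = 1*1 + 0 = 1, q_0 = 1*0 + 1 = 1.
  i=1: a_1=5, p_1 = 5*1 + 1 = 6, q_1 = 5*1 + 0 = 5.
  i=2: a_2=4, p_2 = 4*6 + 1 = 25, q_2 = 4*5 + 1 = 21.
  i=3: a_3=3, p_3 = 3*25 + 6 = 81, q_3 = 3*21 + 5 = 68.

1/1, 6/5, 25/21, 81/68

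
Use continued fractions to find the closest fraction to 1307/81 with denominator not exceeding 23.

Expand x = 1307/81 as a continued fraction with the Euclidean algorithm:
  1307 = 16*81 + 11, so a_0 = 16.
  81 = 7*11 + 4, so a_1 = 7.
  11 = 2*4 + 3, so a_2 = 2.
  4 = 1*3 + 1, so a_3 = 1.
  3 = 3*1 + 0, so a_4 = 3.
so x = [16; 7, 2, 1, 3].
Convergents (p_i = a_i*p_{i-1} + p_{i-2}, q_i = a_i*q_{i-1} + q_{i-2} with p_{-2}=0, p_{-1}=1, q_{-2}=1, q_{-1}=0), until the denominator exceeds 23:
  i=0: a_0=16, p_0 = 16*1 + 0 = 16, q_0 = 16*0 + 1 = 1.
  i=1: a_1=7, p_1 = 7*16 + 1 = 113, q_1 = 7*1 + 0 = 7.
  i=2: a_2=2, p_2 = 2*113 + 16 = 242, q_2 = 2*7 + 1 = 15.
  i=3: a_3=1, p_3 = 1*242 + 113 = 355, q_3 = 1*15 + 7 = 22.
  i=4: a_4=3, p_4 = 3*355 + 242 = 1307, q_4 = 3*22 + 15 = 81.
q_4 = 81 > 23, so the last convergent with denominator <= 23 is p_3/q_3 = 355/22.
The closest fraction with denominator <= 23 is either p_3/q_3 or the intermediate fraction (k*p_3 + p_2)/(k*q_3 + q_2) with the largest k >= 1 whose denominator stays <= 23; these approach x as k grows, and every other convergent or intermediate fraction in range is farther away.
Largest k: floor((23 - q_2)/q_3) = floor((23 - 15)/22) = 0.
Since k = 0, no intermediate fraction beyond p_3/q_3 has denominator <= 23, so the convergent 355/22 is the closest (its error is |1307*22 - 355*81|/(81*22) = 1/1782).

355/22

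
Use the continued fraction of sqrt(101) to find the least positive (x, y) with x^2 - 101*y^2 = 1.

(x, y) = (201, 20)

First expand sqrt(101) as a continued fraction. With x_i = (sqrt(101) + m_i)/d_i and (m_0, d_0) = (0, 1): a_0 = floor(sqrt(101)) = 10, since 10^2 = 100 <= 101 < 121 = 11^2.
Iterate m_{i+1} = d_i*a_i - m_i, d_{i+1} = (101 - m_{i+1}^2)/d_i, a_{i+1} = floor((a_0 + m_{i+1})/d_{i+1}):
  m_1 = 1*10 - 0 = 10, d_1 = (101 - 10^2)/1 = 1/1 = 1, a_1 = floor((10 + 10)/1) = 20.
  m_2 = 1*20 - 10 = 10, d_2 = (101 - 10^2)/1 = 1/1 = 1: (m_2, d_2) = (m_1, d_1) = (10, 1), so from here the quotient a_1 repeats; the period length is 1.
So sqrt(101) = [10; (20)] with period length k = 1.
k is odd, so (p_{k-1}, q_{k-1}) only solves x^2 - 101y^2 = -1 and the fundamental solution of x^2 - 101y^2 = 1 is (p_{2k-1}, q_{2k-1}) = (p_1, q_1); compute convergents through index 1, running through the period twice.
Convergents (p_i = a_i*p_{i-1} + p_{i-2}, q_i = a_i*q_{i-1} + q_{i-2} with p_{-2}=0, p_{-1}=1, q_{-2}=1, q_{-1}=0):
  i=0: a_0=10, p_0 = 10*1 + 0 = 10, q_0 = 10*0 + 1 = 1.
  i=1: a_1=20, p_1 = 20*10 + 1 = 201, q_1 = 20*1 + 0 = 20.
Indeed p_0^2 - 101*q_0^2 = 100 - 101 = -1, not +1.
Check: 201^2 - 101*20^2 = 40401 - 40400 = 1, so (x, y) = (201, 20) solves the equation, and by the theorem it is the least positive solution.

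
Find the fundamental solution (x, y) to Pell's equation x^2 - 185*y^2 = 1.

(x, y) = (9249, 680)

First expand sqrt(185) as a continued fraction. With x_i = (sqrt(185) + m_i)/d_i and (m_0, d_0) = (0, 1): a_0 = floor(sqrt(185)) = 13, since 13^2 = 169 <= 185 < 196 = 14^2.
Iterate m_{i+1} = d_i*a_i - m_i, d_{i+1} = (185 - m_{i+1}^2)/d_i, a_{i+1} = floor((a_0 + m_{i+1})/d_{i+1}):
  m_1 = 1*13 - 0 = 13, d_1 = (185 - 13^2)/1 = 16/1 = 16, a_1 = floor((13 + 13)/16) = 1.
  m_2 = 16*1 - 13 = 3, d_2 = (185 - 3^2)/16 = 176/16 = 11, a_2 = floor((13 + 3)/11) = 1.
  m_3 = 11*1 - 3 = 8, d_3 = (185 - 8^2)/11 = 121/11 = 11, a_3 = floor((13 + 8)/11) = 1.
  m_4 = 11*1 - 8 = 3, d_4 = (185 - 3^2)/11 = 176/11 = 16, a_4 = floor((13 + 3)/16) = 1.
  m_5 = 16*1 - 3 = 13, d_5 = (185 - 13^2)/16 = 16/16 = 1, a_5 = floor((13 + 13)/1) = 26.
  m_6 = 1*26 - 13 = 13, d_6 = (185 - 13^2)/1 = 16/1 = 16: (m_6, d_6) = (m_1, d_1) = (13, 16), so from here the quotients repeat a_1, ..., a_5; the period length is 5.
So sqrt(185) = [13; (1, 1, 1, 1, 26)] with period length k = 5.
k is odd, so (p_{k-1}, q_{k-1}) only solves x^2 - 185y^2 = -1 and the fundamental solution of x^2 - 185y^2 = 1 is (p_{2k-1}, q_{2k-1}) = (p_9, q_9); compute convergents through index 9, running through the period twice.
Convergents (p_i = a_i*p_{i-1} + p_{i-2}, q_i = a_i*q_{i-1} + q_{i-2} with p_{-2}=0, p_{-1}=1, q_{-2}=1, q_{-1}=0):
  i=0: a_0=13, p_0 = 13*1 + 0 = 13, q_0 = 13*0 + 1 = 1.
  i=1: a_1=1, p_1 = 1*13 + 1 = 14, q_1 = 1*1 + 0 = 1.
  i=2: a_2=1, p_2 = 1*14 + 13 = 27, q_2 = 1*1 + 1 = 2.
  i=3: a_3=1, p_3 = 1*27 + 14 = 41, q_3 = 1*2 + 1 = 3.
  i=4: a_4=1, p_4 = 1*41 + 27 = 68, q_4 = 1*3 + 2 = 5.
  i=5: a_5=26, p_5 = 26*68 + 41 = 1809, q_5 = 26*5 + 3 = 133.
  i=6: a_6=1, p_6 = 1*1809 + 68 = 1877, q_6 = 1*133 + 5 = 138.
  i=7: a_7=1, p_7 = 1*1877 + 1809 = 3686, q_7 = 1*138 + 133 = 271.
  i=8: a_8=1, p_8 = 1*3686 + 1877 = 5563, q_8 = 1*271 + 138 = 409.
  i=9: a_9=1, p_9 = 1*5563 + 3686 = 9249, q_9 = 1*409 + 271 = 680.
Indeed p_4^2 - 185*q_4^2 = 4624 - 4625 = -1, not +1.
Check: 9249^2 - 185*680^2 = 85544001 - 85544000 = 1, so (x, y) = (9249, 680) solves the equation, and by the theorem it is the least positive solution.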